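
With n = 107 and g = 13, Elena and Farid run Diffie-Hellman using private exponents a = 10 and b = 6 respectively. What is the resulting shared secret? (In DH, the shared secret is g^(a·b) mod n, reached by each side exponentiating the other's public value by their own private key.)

Farid sends B = g^b mod n = 13^6 mod 107.
13^1 ≡ 13 (mod 107)
13^2 = (13^1)^2 ≡ 13^2 = 169 ≡ 62 (mod 107)
13^4 = (13^2)^2 ≡ 62^2 = 3844 ≡ 99 (mod 107)
13^6 = 13^4 · 13^2 ≡ 99 · 62 ≡ 39 (mod 107).
So B = 39. Elena then computes K = B^a mod n = 39^10 mod 107.
39^1 ≡ 39 (mod 107)
39^2 = (39^1)^2 ≡ 39^2 = 1521 ≡ 23 (mod 107)
39^4 = (39^2)^2 ≡ 23^2 = 529 ≡ 101 (mod 107)
39^8 = (39^4)^2 ≡ 101^2 = 10201 ≡ 36 (mod 107)
39^10 = 39^8 · 39^2 ≡ 36 · 23 ≡ 79 (mod 107).

79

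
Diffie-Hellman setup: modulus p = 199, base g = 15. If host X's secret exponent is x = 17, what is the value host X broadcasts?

Public value = 15^17 (mod 199).
15^1 ≡ 15 (mod 199)
15^2 = (15^1)^2 ≡ 15^2 = 225 ≡ 26 (mod 199)
15^4 = (15^2)^2 ≡ 26^2 = 676 ≡ 79 (mod 199)
15^8 = (15^4)^2 ≡ 79^2 = 6241 ≡ 72 (mod 199)
15^16 = (15^8)^2 ≡ 72^2 = 5184 ≡ 10 (mod 199)
15^17 = 15^16 · 15^1 ≡ 10 · 15 ≡ 150 (mod 199).

150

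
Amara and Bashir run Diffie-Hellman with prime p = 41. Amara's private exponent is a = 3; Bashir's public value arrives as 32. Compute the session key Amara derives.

Shared key K = 32^3 mod 41.
32^1 ≡ 32 (mod 41)
32^2 = (32^1)^2 ≡ 32^2 = 1024 ≡ 40 (mod 41)
32^3 = 32^2 · 32^1 ≡ 40 · 32 ≡ 9 (mod 41).

9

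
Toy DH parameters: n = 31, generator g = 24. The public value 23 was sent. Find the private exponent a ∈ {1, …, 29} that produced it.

9

Try successive powers of 24 modulo 31:
24^1 ≡ 24
24^2 ≡ 18
24^3 ≡ 29
24^4 ≡ 14
24^5 ≡ 26
24^6 ≡ 4
24^7 ≡ 3
24^8 ≡ 10
24^9 ≡ 23
Found: a = 9.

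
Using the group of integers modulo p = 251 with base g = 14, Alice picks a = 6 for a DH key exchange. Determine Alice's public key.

38

Public value = 14^6 (mod 251).
14^1 ≡ 14 (mod 251)
14^2 = (14^1)^2 ≡ 14^2 = 196 ≡ 196 (mod 251)
14^4 = (14^2)^2 ≡ 196^2 = 38416 ≡ 13 (mod 251)
14^6 = 14^4 · 14^2 ≡ 13 · 196 ≡ 38 (mod 251).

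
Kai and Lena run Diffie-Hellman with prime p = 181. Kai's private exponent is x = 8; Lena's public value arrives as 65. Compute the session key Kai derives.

39

Shared key K = 65^8 mod 181.
65^1 ≡ 65 (mod 181)
65^2 = (65^1)^2 ≡ 65^2 = 4225 ≡ 62 (mod 181)
65^4 = (65^2)^2 ≡ 62^2 = 3844 ≡ 43 (mod 181)
65^8 = (65^4)^2 ≡ 43^2 = 1849 ≡ 39 (mod 181)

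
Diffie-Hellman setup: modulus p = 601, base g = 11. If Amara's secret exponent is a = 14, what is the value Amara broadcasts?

209

Public value = 11^14 (mod 601).
11^1 ≡ 11 (mod 601)
11^2 = (11^1)^2 ≡ 11^2 = 121 ≡ 121 (mod 601)
11^4 = (11^2)^2 ≡ 121^2 = 14641 ≡ 217 (mod 601)
11^8 = (11^4)^2 ≡ 217^2 = 47089 ≡ 211 (mod 601)
11^14 = 11^8 · 11^4 · 11^2 ≡ 211 · 217 · 121 ≡ 209 (mod 601).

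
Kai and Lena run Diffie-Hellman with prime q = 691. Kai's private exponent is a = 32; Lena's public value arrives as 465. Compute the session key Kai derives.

130

Shared key K = 465^32 mod 691.
465^1 ≡ 465 (mod 691)
465^2 = (465^1)^2 ≡ 465^2 = 216225 ≡ 633 (mod 691)
465^4 = (465^2)^2 ≡ 633^2 = 400689 ≡ 600 (mod 691)
465^8 = (465^4)^2 ≡ 600^2 = 360000 ≡ 680 (mod 691)
465^16 = (465^8)^2 ≡ 680^2 = 462400 ≡ 121 (mod 691)
465^32 = (465^16)^2 ≡ 121^2 = 14641 ≡ 130 (mod 691)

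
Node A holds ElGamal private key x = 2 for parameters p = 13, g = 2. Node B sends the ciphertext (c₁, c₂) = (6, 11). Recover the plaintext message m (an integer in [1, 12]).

Shared mask s = c₁^x mod p = 6^2 mod 13.
6^1 ≡ 6 (mod 13)
6^2 = (6^1)^2 ≡ 6^2 = 36 ≡ 10 (mod 13)
So s = 10; s⁻¹ ≡ 4 (mod 13).
m = c₂ · s⁻¹ mod 13 = 11 · 4 mod 13 = 5.

5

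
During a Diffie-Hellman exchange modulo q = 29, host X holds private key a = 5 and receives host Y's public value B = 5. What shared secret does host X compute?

Shared key K = 5^5 mod 29.
5^1 ≡ 5 (mod 29)
5^2 = (5^1)^2 ≡ 5^2 = 25 ≡ 25 (mod 29)
5^4 = (5^2)^2 ≡ 25^2 = 625 ≡ 16 (mod 29)
5^5 = 5^4 · 5^1 ≡ 16 · 5 ≡ 22 (mod 29).

22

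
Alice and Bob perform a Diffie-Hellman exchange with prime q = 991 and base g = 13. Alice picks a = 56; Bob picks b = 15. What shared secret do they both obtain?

Alice sends A = g^a mod q = 13^56 mod 991.
13^1 ≡ 13 (mod 991)
13^2 = (13^1)^2 ≡ 13^2 = 169 ≡ 169 (mod 991)
13^4 = (13^2)^2 ≡ 169^2 = 28561 ≡ 813 (mod 991)
13^8 = (13^4)^2 ≡ 813^2 = 660969 ≡ 963 (mod 991)
13^16 = (13^8)^2 ≡ 963^2 = 927369 ≡ 784 (mod 991)
13^32 = (13^16)^2 ≡ 784^2 = 614656 ≡ 236 (mod 991)
13^56 = 13^32 · 13^16 · 13^8 ≡ 236 · 784 · 963 ≡ 276 (mod 991).
So A = 276. Bob then computes K = A^b mod q = 276^15 mod 991.
276^1 ≡ 276 (mod 991)
276^2 = (276^1)^2 ≡ 276^2 = 76176 ≡ 860 (mod 991)
276^4 = (276^2)^2 ≡ 860^2 = 739600 ≡ 314 (mod 991)
276^8 = (276^4)^2 ≡ 314^2 = 98596 ≡ 487 (mod 991)
276^15 = 276^8 · 276^4 · 276^2 · 276^1 ≡ 487 · 314 · 860 · 276 ≡ 748 (mod 991).

748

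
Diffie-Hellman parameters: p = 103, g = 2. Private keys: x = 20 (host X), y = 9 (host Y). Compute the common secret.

76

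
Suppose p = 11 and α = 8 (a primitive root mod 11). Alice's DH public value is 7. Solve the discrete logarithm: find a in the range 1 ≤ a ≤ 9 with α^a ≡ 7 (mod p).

9

Try successive powers of 8 modulo 11:
8^1 ≡ 8
8^2 ≡ 9
8^3 ≡ 6
8^4 ≡ 4
8^5 ≡ 10
8^6 ≡ 3
8^7 ≡ 2
8^8 ≡ 5
8^9 ≡ 7
Found: a = 9.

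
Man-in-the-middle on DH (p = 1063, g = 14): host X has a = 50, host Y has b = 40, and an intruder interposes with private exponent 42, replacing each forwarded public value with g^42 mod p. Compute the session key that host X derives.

44

Host X receives an intruder's public value M = 14^42 mod 1063 instead of the honest one.
14^1 ≡ 14 (mod 1063)
14^2 = (14^1)^2 ≡ 14^2 = 196 ≡ 196 (mod 1063)
14^4 = (14^2)^2 ≡ 196^2 = 38416 ≡ 148 (mod 1063)
14^8 = (14^4)^2 ≡ 148^2 = 21904 ≡ 644 (mod 1063)
14^16 = (14^8)^2 ≡ 644^2 = 414736 ≡ 166 (mod 1063)
14^32 = (14^16)^2 ≡ 166^2 = 27556 ≡ 981 (mod 1063)
14^42 = 14^32 · 14^8 · 14^2 ≡ 981 · 644 · 196 ≡ 63 (mod 1063).
So M = 63. Host X computes K = M^50 mod 1063.
63^1 ≡ 63 (mod 1063)
63^2 = (63^1)^2 ≡ 63^2 = 3969 ≡ 780 (mod 1063)
63^4 = (63^2)^2 ≡ 780^2 = 608400 ≡ 364 (mod 1063)
63^8 = (63^4)^2 ≡ 364^2 = 132496 ≡ 684 (mod 1063)
63^16 = (63^8)^2 ≡ 684^2 = 467856 ≡ 136 (mod 1063)
63^32 = (63^16)^2 ≡ 136^2 = 18496 ≡ 425 (mod 1063)
63^50 = 63^32 · 63^16 · 63^2 ≡ 425 · 136 · 780 ≡ 44 (mod 1063).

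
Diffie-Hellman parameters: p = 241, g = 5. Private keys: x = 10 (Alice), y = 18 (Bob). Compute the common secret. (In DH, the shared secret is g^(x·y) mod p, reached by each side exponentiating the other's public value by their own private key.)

Alice sends A = g^x mod p = 5^10 mod 241.
5^1 ≡ 5 (mod 241)
5^2 = (5^1)^2 ≡ 5^2 = 25 ≡ 25 (mod 241)
5^4 = (5^2)^2 ≡ 25^2 = 625 ≡ 143 (mod 241)
5^8 = (5^4)^2 ≡ 143^2 = 20449 ≡ 205 (mod 241)
5^10 = 5^8 · 5^2 ≡ 205 · 25 ≡ 64 (mod 241).
So A = 64. Bob then computes K = A^y mod p = 64^18 mod 241.
64^1 ≡ 64 (mod 241)
64^2 = (64^1)^2 ≡ 64^2 = 4096 ≡ 240 (mod 241)
64^4 = (64^2)^2 ≡ 240^2 = 57600 ≡ 1 (mod 241)
64^8 = (64^4)^2 ≡ 1^2 = 1 ≡ 1 (mod 241)
64^16 = (64^8)^2 ≡ 1^2 = 1 ≡ 1 (mod 241)
64^18 = 64^16 · 64^2 ≡ 1 · 240 ≡ 240 (mod 241).

240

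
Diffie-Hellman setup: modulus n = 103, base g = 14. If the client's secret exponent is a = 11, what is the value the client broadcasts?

79

Public value = 14^11 (mod 103).
14^1 ≡ 14 (mod 103)
14^2 = (14^1)^2 ≡ 14^2 = 196 ≡ 93 (mod 103)
14^4 = (14^2)^2 ≡ 93^2 = 8649 ≡ 100 (mod 103)
14^8 = (14^4)^2 ≡ 100^2 = 10000 ≡ 9 (mod 103)
14^11 = 14^8 · 14^2 · 14^1 ≡ 9 · 93 · 14 ≡ 79 (mod 103).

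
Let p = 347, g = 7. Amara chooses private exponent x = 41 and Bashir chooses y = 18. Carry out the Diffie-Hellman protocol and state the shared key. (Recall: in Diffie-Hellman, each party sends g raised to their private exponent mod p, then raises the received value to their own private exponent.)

38

Amara sends A = g^x mod p = 7^41 mod 347.
7^1 ≡ 7 (mod 347)
7^2 = (7^1)^2 ≡ 7^2 = 49 ≡ 49 (mod 347)
7^4 = (7^2)^2 ≡ 49^2 = 2401 ≡ 319 (mod 347)
7^8 = (7^4)^2 ≡ 319^2 = 101761 ≡ 90 (mod 347)
7^16 = (7^8)^2 ≡ 90^2 = 8100 ≡ 119 (mod 347)
7^32 = (7^16)^2 ≡ 119^2 = 14161 ≡ 281 (mod 347)
7^41 = 7^32 · 7^8 · 7^1 ≡ 281 · 90 · 7 ≡ 60 (mod 347).
So A = 60. Bashir then computes K = A^y mod p = 60^18 mod 347.
60^1 ≡ 60 (mod 347)
60^2 = (60^1)^2 ≡ 60^2 = 3600 ≡ 130 (mod 347)
60^4 = (60^2)^2 ≡ 130^2 = 16900 ≡ 244 (mod 347)
60^8 = (60^4)^2 ≡ 244^2 = 59536 ≡ 199 (mod 347)
60^16 = (60^8)^2 ≡ 199^2 = 39601 ≡ 43 (mod 347)
60^18 = 60^16 · 60^2 ≡ 43 · 130 ≡ 38 (mod 347).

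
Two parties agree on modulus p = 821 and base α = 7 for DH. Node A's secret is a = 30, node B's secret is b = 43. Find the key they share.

Node A sends A = α^a mod p = 7^30 mod 821.
7^1 ≡ 7 (mod 821)
7^2 = (7^1)^2 ≡ 7^2 = 49 ≡ 49 (mod 821)
7^4 = (7^2)^2 ≡ 49^2 = 2401 ≡ 759 (mod 821)
7^8 = (7^4)^2 ≡ 759^2 = 576081 ≡ 560 (mod 821)
7^16 = (7^8)^2 ≡ 560^2 = 313600 ≡ 799 (mod 821)
7^30 = 7^16 · 7^8 · 7^4 · 7^2 ≡ 799 · 560 · 759 · 49 ≡ 412 (mod 821).
So A = 412. Node B then computes K = A^b mod p = 412^43 mod 821.
412^1 ≡ 412 (mod 821)
412^2 = (412^1)^2 ≡ 412^2 = 169744 ≡ 618 (mod 821)
412^4 = (412^2)^2 ≡ 618^2 = 381924 ≡ 159 (mod 821)
412^8 = (412^4)^2 ≡ 159^2 = 25281 ≡ 651 (mod 821)
412^16 = (412^8)^2 ≡ 651^2 = 423801 ≡ 165 (mod 821)
412^32 = (412^16)^2 ≡ 165^2 = 27225 ≡ 132 (mod 821)
412^43 = 412^32 · 412^8 · 412^2 · 412^1 ≡ 132 · 651 · 618 · 412 ≡ 618 (mod 821).

618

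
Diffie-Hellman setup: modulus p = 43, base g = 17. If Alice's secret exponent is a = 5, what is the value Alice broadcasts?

40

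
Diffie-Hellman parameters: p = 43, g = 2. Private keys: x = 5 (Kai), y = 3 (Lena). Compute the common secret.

2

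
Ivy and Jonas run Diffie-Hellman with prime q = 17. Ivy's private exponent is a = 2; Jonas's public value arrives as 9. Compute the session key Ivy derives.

Shared key K = 9^2 mod 17.
9^1 ≡ 9 (mod 17)
9^2 = (9^1)^2 ≡ 9^2 = 81 ≡ 13 (mod 17)

13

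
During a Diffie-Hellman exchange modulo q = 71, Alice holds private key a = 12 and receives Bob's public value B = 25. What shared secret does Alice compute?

Shared key K = 25^12 mod 71.
25^1 ≡ 25 (mod 71)
25^2 = (25^1)^2 ≡ 25^2 = 625 ≡ 57 (mod 71)
25^4 = (25^2)^2 ≡ 57^2 = 3249 ≡ 54 (mod 71)
25^8 = (25^4)^2 ≡ 54^2 = 2916 ≡ 5 (mod 71)
25^12 = 25^8 · 25^4 ≡ 5 · 54 ≡ 57 (mod 71).

57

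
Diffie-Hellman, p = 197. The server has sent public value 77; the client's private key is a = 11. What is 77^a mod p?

68

Shared key K = 77^11 mod 197.
77^1 ≡ 77 (mod 197)
77^2 = (77^1)^2 ≡ 77^2 = 5929 ≡ 19 (mod 197)
77^4 = (77^2)^2 ≡ 19^2 = 361 ≡ 164 (mod 197)
77^8 = (77^4)^2 ≡ 164^2 = 26896 ≡ 104 (mod 197)
77^11 = 77^8 · 77^2 · 77^1 ≡ 104 · 19 · 77 ≡ 68 (mod 197).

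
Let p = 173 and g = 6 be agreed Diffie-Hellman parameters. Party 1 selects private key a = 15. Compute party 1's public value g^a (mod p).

136

Public value = 6^15 (mod 173).
6^1 ≡ 6 (mod 173)
6^2 = (6^1)^2 ≡ 6^2 = 36 ≡ 36 (mod 173)
6^4 = (6^2)^2 ≡ 36^2 = 1296 ≡ 85 (mod 173)
6^8 = (6^4)^2 ≡ 85^2 = 7225 ≡ 132 (mod 173)
6^15 = 6^8 · 6^4 · 6^2 · 6^1 ≡ 132 · 85 · 36 · 6 ≡ 136 (mod 173).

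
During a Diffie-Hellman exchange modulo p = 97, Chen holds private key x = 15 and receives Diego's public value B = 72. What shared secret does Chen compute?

18

Shared key K = 72^15 mod 97.
72^1 ≡ 72 (mod 97)
72^2 = (72^1)^2 ≡ 72^2 = 5184 ≡ 43 (mod 97)
72^4 = (72^2)^2 ≡ 43^2 = 1849 ≡ 6 (mod 97)
72^8 = (72^4)^2 ≡ 6^2 = 36 ≡ 36 (mod 97)
72^15 = 72^8 · 72^4 · 72^2 · 72^1 ≡ 36 · 6 · 43 · 72 ≡ 18 (mod 97).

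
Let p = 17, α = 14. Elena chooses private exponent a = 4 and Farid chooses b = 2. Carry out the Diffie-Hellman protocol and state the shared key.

Elena sends A = α^a mod p = 14^4 mod 17.
14^1 ≡ 14 (mod 17)
14^2 = (14^1)^2 ≡ 14^2 = 196 ≡ 9 (mod 17)
14^4 = (14^2)^2 ≡ 9^2 = 81 ≡ 13 (mod 17)
So A = 13. Farid then computes K = A^b mod p = 13^2 mod 17.
13^1 ≡ 13 (mod 17)
13^2 = (13^1)^2 ≡ 13^2 = 169 ≡ 16 (mod 17)

16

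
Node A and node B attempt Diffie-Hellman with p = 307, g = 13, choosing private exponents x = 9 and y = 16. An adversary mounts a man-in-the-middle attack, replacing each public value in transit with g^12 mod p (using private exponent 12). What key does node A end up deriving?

Node A receives an adversary's public value M = 13^12 mod 307 instead of the honest one.
13^1 ≡ 13 (mod 307)
13^2 = (13^1)^2 ≡ 13^2 = 169 ≡ 169 (mod 307)
13^4 = (13^2)^2 ≡ 169^2 = 28561 ≡ 10 (mod 307)
13^8 = (13^4)^2 ≡ 10^2 = 100 ≡ 100 (mod 307)
13^12 = 13^8 · 13^4 ≡ 100 · 10 ≡ 79 (mod 307).
So M = 79. Node A computes K = M^9 mod 307.
79^1 ≡ 79 (mod 307)
79^2 = (79^1)^2 ≡ 79^2 = 6241 ≡ 101 (mod 307)
79^4 = (79^2)^2 ≡ 101^2 = 10201 ≡ 70 (mod 307)
79^8 = (79^4)^2 ≡ 70^2 = 4900 ≡ 295 (mod 307)
79^9 = 79^8 · 79^1 ≡ 295 · 79 ≡ 280 (mod 307).

280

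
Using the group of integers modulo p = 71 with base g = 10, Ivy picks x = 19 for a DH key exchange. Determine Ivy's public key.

19

Public value = 10^19 (mod 71).
10^1 ≡ 10 (mod 71)
10^2 = (10^1)^2 ≡ 10^2 = 100 ≡ 29 (mod 71)
10^4 = (10^2)^2 ≡ 29^2 = 841 ≡ 60 (mod 71)
10^8 = (10^4)^2 ≡ 60^2 = 3600 ≡ 50 (mod 71)
10^16 = (10^8)^2 ≡ 50^2 = 2500 ≡ 15 (mod 71)
10^19 = 10^16 · 10^2 · 10^1 ≡ 15 · 29 · 10 ≡ 19 (mod 71).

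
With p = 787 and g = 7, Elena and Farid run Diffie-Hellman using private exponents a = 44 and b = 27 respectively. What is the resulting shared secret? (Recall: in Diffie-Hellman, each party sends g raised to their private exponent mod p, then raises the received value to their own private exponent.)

Elena sends A = g^a mod p = 7^44 mod 787.
7^1 ≡ 7 (mod 787)
7^2 = (7^1)^2 ≡ 7^2 = 49 ≡ 49 (mod 787)
7^4 = (7^2)^2 ≡ 49^2 = 2401 ≡ 40 (mod 787)
7^8 = (7^4)^2 ≡ 40^2 = 1600 ≡ 26 (mod 787)
7^16 = (7^8)^2 ≡ 26^2 = 676 ≡ 676 (mod 787)
7^32 = (7^16)^2 ≡ 676^2 = 456976 ≡ 516 (mod 787)
7^44 = 7^32 · 7^8 · 7^4 ≡ 516 · 26 · 40 ≡ 693 (mod 787).
So A = 693. Farid then computes K = A^b mod p = 693^27 mod 787.
693^1 ≡ 693 (mod 787)
693^2 = (693^1)^2 ≡ 693^2 = 480249 ≡ 179 (mod 787)
693^4 = (693^2)^2 ≡ 179^2 = 32041 ≡ 561 (mod 787)
693^8 = (693^4)^2 ≡ 561^2 = 314721 ≡ 708 (mod 787)
693^16 = (693^8)^2 ≡ 708^2 = 501264 ≡ 732 (mod 787)
693^27 = 693^16 · 693^8 · 693^2 · 693^1 ≡ 732 · 708 · 179 · 693 ≡ 182 (mod 787).

182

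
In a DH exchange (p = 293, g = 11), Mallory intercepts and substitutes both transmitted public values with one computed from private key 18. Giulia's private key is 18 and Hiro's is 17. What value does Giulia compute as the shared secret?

40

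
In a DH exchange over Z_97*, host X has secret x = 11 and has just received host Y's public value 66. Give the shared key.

Shared key K = 66^11 mod 97.
66^1 ≡ 66 (mod 97)
66^2 = (66^1)^2 ≡ 66^2 = 4356 ≡ 88 (mod 97)
66^4 = (66^2)^2 ≡ 88^2 = 7744 ≡ 81 (mod 97)
66^8 = (66^4)^2 ≡ 81^2 = 6561 ≡ 62 (mod 97)
66^11 = 66^8 · 66^2 · 66^1 ≡ 62 · 88 · 66 ≡ 32 (mod 97).

32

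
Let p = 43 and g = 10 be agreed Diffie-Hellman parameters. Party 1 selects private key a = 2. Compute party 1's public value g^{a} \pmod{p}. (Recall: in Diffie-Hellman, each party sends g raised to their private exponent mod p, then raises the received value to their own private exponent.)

14

Public value = 10^{2} \pmod{43}.
10^1 ≡ 10 (mod 43)
10^2 = (10^1)^2 ≡ 10^2 = 100 ≡ 14 (mod 43)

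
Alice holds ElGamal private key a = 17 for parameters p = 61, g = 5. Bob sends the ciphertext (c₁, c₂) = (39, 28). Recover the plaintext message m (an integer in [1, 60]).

Shared mask s = c₁^a mod p = 39^17 mod 61.
39^1 ≡ 39 (mod 61)
39^2 = (39^1)^2 ≡ 39^2 = 1521 ≡ 57 (mod 61)
39^4 = (39^2)^2 ≡ 57^2 = 3249 ≡ 16 (mod 61)
39^8 = (39^4)^2 ≡ 16^2 = 256 ≡ 12 (mod 61)
39^16 = (39^8)^2 ≡ 12^2 = 144 ≡ 22 (mod 61)
39^17 = 39^16 · 39^1 ≡ 22 · 39 ≡ 4 (mod 61).
So s = 4; s⁻¹ ≡ 46 (mod 61).
m = c₂ · s⁻¹ mod 61 = 28 · 46 mod 61 = 7.

7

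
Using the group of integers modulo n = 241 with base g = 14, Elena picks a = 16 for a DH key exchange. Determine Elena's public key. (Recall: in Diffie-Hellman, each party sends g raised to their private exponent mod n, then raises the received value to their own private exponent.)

100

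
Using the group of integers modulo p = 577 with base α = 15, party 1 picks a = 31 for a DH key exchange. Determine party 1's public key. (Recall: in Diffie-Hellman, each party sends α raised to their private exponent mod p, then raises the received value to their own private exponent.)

79

Public value = 15^31 (mod 577).
15^1 ≡ 15 (mod 577)
15^2 = (15^1)^2 ≡ 15^2 = 225 ≡ 225 (mod 577)
15^4 = (15^2)^2 ≡ 225^2 = 50625 ≡ 426 (mod 577)
15^8 = (15^4)^2 ≡ 426^2 = 181476 ≡ 298 (mod 577)
15^16 = (15^8)^2 ≡ 298^2 = 88804 ≡ 523 (mod 577)
15^31 = 15^16 · 15^8 · 15^4 · 15^2 · 15^1 ≡ 523 · 298 · 426 · 225 · 15 ≡ 79 (mod 577).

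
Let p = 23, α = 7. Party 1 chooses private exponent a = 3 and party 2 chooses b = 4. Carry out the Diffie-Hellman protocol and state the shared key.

Party 2 sends B = α^b mod p = 7^4 mod 23.
7^1 ≡ 7 (mod 23)
7^2 = (7^1)^2 ≡ 7^2 = 49 ≡ 3 (mod 23)
7^4 = (7^2)^2 ≡ 3^2 = 9 ≡ 9 (mod 23)
So B = 9. Party 1 then computes K = B^a mod p = 9^3 mod 23.
9^1 ≡ 9 (mod 23)
9^2 = (9^1)^2 ≡ 9^2 = 81 ≡ 12 (mod 23)
9^3 = 9^2 · 9^1 ≡ 12 · 9 ≡ 16 (mod 23).

16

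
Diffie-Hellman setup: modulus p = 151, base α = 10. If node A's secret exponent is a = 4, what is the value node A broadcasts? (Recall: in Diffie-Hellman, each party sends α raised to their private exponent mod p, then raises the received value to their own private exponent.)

34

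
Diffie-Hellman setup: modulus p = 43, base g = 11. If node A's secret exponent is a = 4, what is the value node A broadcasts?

Public value = 11^4 (mod 43).
11^1 ≡ 11 (mod 43)
11^2 = (11^1)^2 ≡ 11^2 = 121 ≡ 35 (mod 43)
11^4 = (11^2)^2 ≡ 35^2 = 1225 ≡ 21 (mod 43)

21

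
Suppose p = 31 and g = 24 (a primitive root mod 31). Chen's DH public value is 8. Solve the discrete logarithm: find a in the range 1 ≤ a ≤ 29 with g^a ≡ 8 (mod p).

24

Try successive powers of 24 modulo 31:
24^1 ≡ 24
24^2 ≡ 18
24^3 ≡ 29
24^4 ≡ 14
24^5 ≡ 26
24^6 ≡ 4
24^7 ≡ 3
24^8 ≡ 10
24^9 ≡ 23
24^10 ≡ 25
24^11 ≡ 11
24^12 ≡ 16
24^13 ≡ 12
24^14 ≡ 9
24^15 ≡ 30
24^16 ≡ 7
24^17 ≡ 13
24^18 ≡ 2
24^19 ≡ 17
24^20 ≡ 5
24^21 ≡ 27
24^22 ≡ 28
24^23 ≡ 21
24^24 ≡ 8
Found: a = 24.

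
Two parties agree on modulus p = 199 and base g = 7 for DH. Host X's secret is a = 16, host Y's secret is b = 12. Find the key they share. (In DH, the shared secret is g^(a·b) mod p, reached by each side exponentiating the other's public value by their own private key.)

Host Y sends B = g^b mod p = 7^12 mod 199.
7^1 ≡ 7 (mod 199)
7^2 = (7^1)^2 ≡ 7^2 = 49 ≡ 49 (mod 199)
7^4 = (7^2)^2 ≡ 49^2 = 2401 ≡ 13 (mod 199)
7^8 = (7^4)^2 ≡ 13^2 = 169 ≡ 169 (mod 199)
7^12 = 7^8 · 7^4 ≡ 169 · 13 ≡ 8 (mod 199).
So B = 8. Host X then computes K = B^a mod p = 8^16 mod 199.
8^1 ≡ 8 (mod 199)
8^2 = (8^1)^2 ≡ 8^2 = 64 ≡ 64 (mod 199)
8^4 = (8^2)^2 ≡ 64^2 = 4096 ≡ 116 (mod 199)
8^8 = (8^4)^2 ≡ 116^2 = 13456 ≡ 123 (mod 199)
8^16 = (8^8)^2 ≡ 123^2 = 15129 ≡ 5 (mod 199)

5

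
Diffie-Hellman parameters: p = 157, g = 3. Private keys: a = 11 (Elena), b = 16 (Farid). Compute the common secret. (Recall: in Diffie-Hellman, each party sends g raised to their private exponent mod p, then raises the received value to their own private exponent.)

Elena sends A = g^a mod p = 3^11 mod 157.
3^1 ≡ 3 (mod 157)
3^2 = (3^1)^2 ≡ 3^2 = 9 ≡ 9 (mod 157)
3^4 = (3^2)^2 ≡ 9^2 = 81 ≡ 81 (mod 157)
3^8 = (3^4)^2 ≡ 81^2 = 6561 ≡ 124 (mod 157)
3^11 = 3^8 · 3^2 · 3^1 ≡ 124 · 9 · 3 ≡ 51 (mod 157).
So A = 51. Farid then computes K = A^b mod p = 51^16 mod 157.
51^1 ≡ 51 (mod 157)
51^2 = (51^1)^2 ≡ 51^2 = 2601 ≡ 89 (mod 157)
51^4 = (51^2)^2 ≡ 89^2 = 7921 ≡ 71 (mod 157)
51^8 = (51^4)^2 ≡ 71^2 = 5041 ≡ 17 (mod 157)
51^16 = (51^8)^2 ≡ 17^2 = 289 ≡ 132 (mod 157)

132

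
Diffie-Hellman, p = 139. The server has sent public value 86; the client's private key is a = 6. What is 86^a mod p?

64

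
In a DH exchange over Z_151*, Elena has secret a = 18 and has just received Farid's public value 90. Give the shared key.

Shared key K = 90^18 mod 151.
90^1 ≡ 90 (mod 151)
90^2 = (90^1)^2 ≡ 90^2 = 8100 ≡ 97 (mod 151)
90^4 = (90^2)^2 ≡ 97^2 = 9409 ≡ 47 (mod 151)
90^8 = (90^4)^2 ≡ 47^2 = 2209 ≡ 95 (mod 151)
90^16 = (90^8)^2 ≡ 95^2 = 9025 ≡ 116 (mod 151)
90^18 = 90^16 · 90^2 ≡ 116 · 97 ≡ 78 (mod 151).

78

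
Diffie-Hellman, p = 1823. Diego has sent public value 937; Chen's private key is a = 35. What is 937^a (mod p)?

Shared key K = 937^35 mod 1823.
937^1 ≡ 937 (mod 1823)
937^2 = (937^1)^2 ≡ 937^2 = 877969 ≡ 1106 (mod 1823)
937^4 = (937^2)^2 ≡ 1106^2 = 1223236 ≡ 3 (mod 1823)
937^8 = (937^4)^2 ≡ 3^2 = 9 ≡ 9 (mod 1823)
937^16 = (937^8)^2 ≡ 9^2 = 81 ≡ 81 (mod 1823)
937^32 = (937^16)^2 ≡ 81^2 = 6561 ≡ 1092 (mod 1823)
937^35 = 937^32 · 937^2 · 937^1 ≡ 1092 · 1106 · 937 ≡ 1737 (mod 1823).

1737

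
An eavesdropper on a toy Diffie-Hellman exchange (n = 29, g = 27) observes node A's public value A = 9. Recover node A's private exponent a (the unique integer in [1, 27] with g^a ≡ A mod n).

Try successive powers of 27 modulo 29:
27^1 ≡ 27
27^2 ≡ 4
27^3 ≡ 21
27^4 ≡ 16
27^5 ≡ 26
27^6 ≡ 6
27^7 ≡ 17
27^8 ≡ 24
27^9 ≡ 10
27^10 ≡ 9
Found: a = 10.

10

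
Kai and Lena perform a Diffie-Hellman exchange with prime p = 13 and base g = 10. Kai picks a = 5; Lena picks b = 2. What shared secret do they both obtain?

Kai sends A = g^a mod p = 10^5 mod 13.
10^1 ≡ 10 (mod 13)
10^2 = (10^1)^2 ≡ 10^2 = 100 ≡ 9 (mod 13)
10^4 = (10^2)^2 ≡ 9^2 = 81 ≡ 3 (mod 13)
10^5 = 10^4 · 10^1 ≡ 3 · 10 ≡ 4 (mod 13).
So A = 4. Lena then computes K = A^b mod p = 4^2 mod 13.
4^1 ≡ 4 (mod 13)
4^2 = (4^1)^2 ≡ 4^2 = 16 ≡ 3 (mod 13)

3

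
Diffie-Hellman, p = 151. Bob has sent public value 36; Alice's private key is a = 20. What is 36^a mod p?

128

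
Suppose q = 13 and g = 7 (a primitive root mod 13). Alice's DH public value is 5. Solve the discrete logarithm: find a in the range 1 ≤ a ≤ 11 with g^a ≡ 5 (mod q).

3

Try successive powers of 7 modulo 13:
7^1 ≡ 7
7^2 ≡ 10
7^3 ≡ 5
Found: a = 3.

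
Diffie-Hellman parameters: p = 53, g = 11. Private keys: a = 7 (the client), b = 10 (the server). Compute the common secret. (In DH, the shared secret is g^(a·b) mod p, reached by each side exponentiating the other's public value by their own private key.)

The client sends A = g^a mod p = 11^7 mod 53.
11^1 ≡ 11 (mod 53)
11^2 = (11^1)^2 ≡ 11^2 = 121 ≡ 15 (mod 53)
11^4 = (11^2)^2 ≡ 15^2 = 225 ≡ 13 (mod 53)
11^7 = 11^4 · 11^2 · 11^1 ≡ 13 · 15 · 11 ≡ 25 (mod 53).
So A = 25. The server then computes K = A^b mod p = 25^10 mod 53.
25^1 ≡ 25 (mod 53)
25^2 = (25^1)^2 ≡ 25^2 = 625 ≡ 42 (mod 53)
25^4 = (25^2)^2 ≡ 42^2 = 1764 ≡ 15 (mod 53)
25^8 = (25^4)^2 ≡ 15^2 = 225 ≡ 13 (mod 53)
25^10 = 25^8 · 25^2 ≡ 13 · 42 ≡ 16 (mod 53).

16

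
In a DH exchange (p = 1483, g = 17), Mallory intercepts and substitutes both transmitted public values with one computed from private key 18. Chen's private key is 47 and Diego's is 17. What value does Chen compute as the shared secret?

971

Chen receives Mallory's public value M = 17^18 mod 1483 instead of the honest one.
17^1 ≡ 17 (mod 1483)
17^2 = (17^1)^2 ≡ 17^2 = 289 ≡ 289 (mod 1483)
17^4 = (17^2)^2 ≡ 289^2 = 83521 ≡ 473 (mod 1483)
17^8 = (17^4)^2 ≡ 473^2 = 223729 ≡ 1279 (mod 1483)
17^16 = (17^8)^2 ≡ 1279^2 = 1635841 ≡ 92 (mod 1483)
17^18 = 17^16 · 17^2 ≡ 92 · 289 ≡ 1377 (mod 1483).
So M = 1377. Chen computes K = M^47 mod 1483.
1377^1 ≡ 1377 (mod 1483)
1377^2 = (1377^1)^2 ≡ 1377^2 = 1896129 ≡ 855 (mod 1483)
1377^4 = (1377^2)^2 ≡ 855^2 = 731025 ≡ 1389 (mod 1483)
1377^8 = (1377^4)^2 ≡ 1389^2 = 1929321 ≡ 1421 (mod 1483)
1377^16 = (1377^8)^2 ≡ 1421^2 = 2019241 ≡ 878 (mod 1483)
1377^32 = (1377^16)^2 ≡ 878^2 = 770884 ≡ 1207 (mod 1483)
1377^47 = 1377^32 · 1377^8 · 1377^4 · 1377^2 · 1377^1 ≡ 1207 · 1421 · 1389 · 855 · 1377 ≡ 971 (mod 1483).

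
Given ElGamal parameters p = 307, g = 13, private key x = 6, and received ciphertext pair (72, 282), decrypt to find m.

Shared mask s = c₁^x mod p = 72^6 mod 307.
72^1 ≡ 72 (mod 307)
72^2 = (72^1)^2 ≡ 72^2 = 5184 ≡ 272 (mod 307)
72^4 = (72^2)^2 ≡ 272^2 = 73984 ≡ 304 (mod 307)
72^6 = 72^4 · 72^2 ≡ 304 · 272 ≡ 105 (mod 307).
So s = 105; s⁻¹ ≡ 269 (mod 307).
m = c₂ · s⁻¹ mod 307 = 282 · 269 mod 307 = 29.

29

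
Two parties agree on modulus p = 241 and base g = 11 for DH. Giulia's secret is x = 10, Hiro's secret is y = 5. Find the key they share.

121

Hiro sends B = g^y mod p = 11^5 mod 241.
11^1 ≡ 11 (mod 241)
11^2 = (11^1)^2 ≡ 11^2 = 121 ≡ 121 (mod 241)
11^4 = (11^2)^2 ≡ 121^2 = 14641 ≡ 181 (mod 241)
11^5 = 11^4 · 11^1 ≡ 181 · 11 ≡ 63 (mod 241).
So B = 63. Giulia then computes K = B^x mod p = 63^10 mod 241.
63^1 ≡ 63 (mod 241)
63^2 = (63^1)^2 ≡ 63^2 = 3969 ≡ 113 (mod 241)
63^4 = (63^2)^2 ≡ 113^2 = 12769 ≡ 237 (mod 241)
63^8 = (63^4)^2 ≡ 237^2 = 56169 ≡ 16 (mod 241)
63^10 = 63^8 · 63^2 ≡ 16 · 113 ≡ 121 (mod 241).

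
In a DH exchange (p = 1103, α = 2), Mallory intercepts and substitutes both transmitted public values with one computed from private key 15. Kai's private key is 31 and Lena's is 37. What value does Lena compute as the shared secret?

Lena receives Mallory's public value M = 2^15 mod 1103 instead of the honest one.
2^1 ≡ 2 (mod 1103)
2^2 = (2^1)^2 ≡ 2^2 = 4 ≡ 4 (mod 1103)
2^4 = (2^2)^2 ≡ 4^2 = 16 ≡ 16 (mod 1103)
2^8 = (2^4)^2 ≡ 16^2 = 256 ≡ 256 (mod 1103)
2^15 = 2^8 · 2^4 · 2^2 · 2^1 ≡ 256 · 16 · 4 · 2 ≡ 781 (mod 1103).
So M = 781. Lena computes K = M^37 mod 1103.
781^1 ≡ 781 (mod 1103)
781^2 = (781^1)^2 ≡ 781^2 = 609961 ≡ 2 (mod 1103)
781^4 = (781^2)^2 ≡ 2^2 = 4 ≡ 4 (mod 1103)
781^8 = (781^4)^2 ≡ 4^2 = 16 ≡ 16 (mod 1103)
781^16 = (781^8)^2 ≡ 16^2 = 256 ≡ 256 (mod 1103)
781^32 = (781^16)^2 ≡ 256^2 = 65536 ≡ 459 (mod 1103)
781^37 = 781^32 · 781^4 · 781^1 ≡ 459 · 4 · 781 ≡ 16 (mod 1103).

16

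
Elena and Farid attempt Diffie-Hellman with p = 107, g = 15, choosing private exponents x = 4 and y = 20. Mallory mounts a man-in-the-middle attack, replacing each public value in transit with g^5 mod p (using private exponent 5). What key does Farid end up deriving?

41

Farid receives Mallory's public value M = 15^5 mod 107 instead of the honest one.
15^1 ≡ 15 (mod 107)
15^2 = (15^1)^2 ≡ 15^2 = 225 ≡ 11 (mod 107)
15^4 = (15^2)^2 ≡ 11^2 = 121 ≡ 14 (mod 107)
15^5 = 15^4 · 15^1 ≡ 14 · 15 ≡ 103 (mod 107).
So M = 103. Farid computes K = M^20 mod 107.
103^1 ≡ 103 (mod 107)
103^2 = (103^1)^2 ≡ 103^2 = 10609 ≡ 16 (mod 107)
103^4 = (103^2)^2 ≡ 16^2 = 256 ≡ 42 (mod 107)
103^8 = (103^4)^2 ≡ 42^2 = 1764 ≡ 52 (mod 107)
103^16 = (103^8)^2 ≡ 52^2 = 2704 ≡ 29 (mod 107)
103^20 = 103^16 · 103^4 ≡ 29 · 42 ≡ 41 (mod 107).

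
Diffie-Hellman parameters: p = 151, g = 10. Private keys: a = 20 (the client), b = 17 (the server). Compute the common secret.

The server sends B = g^b mod p = 10^17 mod 151.
10^1 ≡ 10 (mod 151)
10^2 = (10^1)^2 ≡ 10^2 = 100 ≡ 100 (mod 151)
10^4 = (10^2)^2 ≡ 100^2 = 10000 ≡ 34 (mod 151)
10^8 = (10^4)^2 ≡ 34^2 = 1156 ≡ 99 (mod 151)
10^16 = (10^8)^2 ≡ 99^2 = 9801 ≡ 137 (mod 151)
10^17 = 10^16 · 10^1 ≡ 137 · 10 ≡ 11 (mod 151).
So B = 11. The client then computes K = B^a mod p = 11^20 mod 151.
11^1 ≡ 11 (mod 151)
11^2 = (11^1)^2 ≡ 11^2 = 121 ≡ 121 (mod 151)
11^4 = (11^2)^2 ≡ 121^2 = 14641 ≡ 145 (mod 151)
11^8 = (11^4)^2 ≡ 145^2 = 21025 ≡ 36 (mod 151)
11^16 = (11^8)^2 ≡ 36^2 = 1296 ≡ 88 (mod 151)
11^20 = 11^16 · 11^4 ≡ 88 · 145 ≡ 76 (mod 151).

76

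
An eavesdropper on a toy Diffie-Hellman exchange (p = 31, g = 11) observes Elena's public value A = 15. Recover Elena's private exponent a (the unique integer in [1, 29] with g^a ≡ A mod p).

27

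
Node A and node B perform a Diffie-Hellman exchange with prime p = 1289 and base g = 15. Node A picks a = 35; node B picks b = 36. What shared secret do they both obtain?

Node B sends B = g^b mod p = 15^36 mod 1289.
15^1 ≡ 15 (mod 1289)
15^2 = (15^1)^2 ≡ 15^2 = 225 ≡ 225 (mod 1289)
15^4 = (15^2)^2 ≡ 225^2 = 50625 ≡ 354 (mod 1289)
15^8 = (15^4)^2 ≡ 354^2 = 125316 ≡ 283 (mod 1289)
15^16 = (15^8)^2 ≡ 283^2 = 80089 ≡ 171 (mod 1289)
15^32 = (15^16)^2 ≡ 171^2 = 29241 ≡ 883 (mod 1289)
15^36 = 15^32 · 15^4 ≡ 883 · 354 ≡ 644 (mod 1289).
So B = 644. Node A then computes K = B^a mod p = 644^35 mod 1289.
644^1 ≡ 644 (mod 1289)
644^2 = (644^1)^2 ≡ 644^2 = 414736 ≡ 967 (mod 1289)
644^4 = (644^2)^2 ≡ 967^2 = 935089 ≡ 564 (mod 1289)
644^8 = (644^4)^2 ≡ 564^2 = 318096 ≡ 1002 (mod 1289)
644^16 = (644^8)^2 ≡ 1002^2 = 1004004 ≡ 1162 (mod 1289)
644^32 = (644^16)^2 ≡ 1162^2 = 1350244 ≡ 661 (mod 1289)
644^35 = 644^32 · 644^2 · 644^1 ≡ 661 · 967 · 644 ≡ 723 (mod 1289).

723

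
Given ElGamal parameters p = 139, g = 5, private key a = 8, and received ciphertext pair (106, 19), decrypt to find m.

21

Shared mask s = c₁^a mod p = 106^8 mod 139.
106^1 ≡ 106 (mod 139)
106^2 = (106^1)^2 ≡ 106^2 = 11236 ≡ 116 (mod 139)
106^4 = (106^2)^2 ≡ 116^2 = 13456 ≡ 112 (mod 139)
106^8 = (106^4)^2 ≡ 112^2 = 12544 ≡ 34 (mod 139)
So s = 34; s⁻¹ ≡ 45 (mod 139).
m = c₂ · s⁻¹ mod 139 = 19 · 45 mod 139 = 21.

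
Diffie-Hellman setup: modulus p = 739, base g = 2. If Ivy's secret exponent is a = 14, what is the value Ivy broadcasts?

Public value = 2^14 (mod 739).
2^1 ≡ 2 (mod 739)
2^2 = (2^1)^2 ≡ 2^2 = 4 ≡ 4 (mod 739)
2^4 = (2^2)^2 ≡ 4^2 = 16 ≡ 16 (mod 739)
2^8 = (2^4)^2 ≡ 16^2 = 256 ≡ 256 (mod 739)
2^14 = 2^8 · 2^4 · 2^2 ≡ 256 · 16 · 4 ≡ 126 (mod 739).

126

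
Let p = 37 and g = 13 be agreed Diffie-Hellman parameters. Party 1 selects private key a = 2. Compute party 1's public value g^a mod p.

Public value = 13^2 mod 37.
13^1 ≡ 13 (mod 37)
13^2 = (13^1)^2 ≡ 13^2 = 169 ≡ 21 (mod 37)

21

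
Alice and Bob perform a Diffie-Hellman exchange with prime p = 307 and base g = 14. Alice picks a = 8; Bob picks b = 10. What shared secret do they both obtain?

Bob sends B = g^b mod p = 14^10 mod 307.
14^1 ≡ 14 (mod 307)
14^2 = (14^1)^2 ≡ 14^2 = 196 ≡ 196 (mod 307)
14^4 = (14^2)^2 ≡ 196^2 = 38416 ≡ 41 (mod 307)
14^8 = (14^4)^2 ≡ 41^2 = 1681 ≡ 146 (mod 307)
14^10 = 14^8 · 14^2 ≡ 146 · 196 ≡ 65 (mod 307).
So B = 65. Alice then computes K = B^a mod p = 65^8 mod 307.
65^1 ≡ 65 (mod 307)
65^2 = (65^1)^2 ≡ 65^2 = 4225 ≡ 234 (mod 307)
65^4 = (65^2)^2 ≡ 234^2 = 54756 ≡ 110 (mod 307)
65^8 = (65^4)^2 ≡ 110^2 = 12100 ≡ 127 (mod 307)

127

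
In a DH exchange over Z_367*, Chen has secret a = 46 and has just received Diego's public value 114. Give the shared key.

Shared key K = 114^46 mod 367.
114^1 ≡ 114 (mod 367)
114^2 = (114^1)^2 ≡ 114^2 = 12996 ≡ 151 (mod 367)
114^4 = (114^2)^2 ≡ 151^2 = 22801 ≡ 47 (mod 367)
114^8 = (114^4)^2 ≡ 47^2 = 2209 ≡ 7 (mod 367)
114^16 = (114^8)^2 ≡ 7^2 = 49 ≡ 49 (mod 367)
114^32 = (114^16)^2 ≡ 49^2 = 2401 ≡ 199 (mod 367)
114^46 = 114^32 · 114^8 · 114^4 · 114^2 ≡ 199 · 7 · 47 · 151 ≡ 242 (mod 367).

242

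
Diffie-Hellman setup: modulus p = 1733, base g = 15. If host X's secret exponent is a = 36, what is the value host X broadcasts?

Public value = 15^36 (mod 1733).
15^1 ≡ 15 (mod 1733)
15^2 = (15^1)^2 ≡ 15^2 = 225 ≡ 225 (mod 1733)
15^4 = (15^2)^2 ≡ 225^2 = 50625 ≡ 368 (mod 1733)
15^8 = (15^4)^2 ≡ 368^2 = 135424 ≡ 250 (mod 1733)
15^16 = (15^8)^2 ≡ 250^2 = 62500 ≡ 112 (mod 1733)
15^32 = (15^16)^2 ≡ 112^2 = 12544 ≡ 413 (mod 1733)
15^36 = 15^32 · 15^4 ≡ 413 · 368 ≡ 1213 (mod 1733).

1213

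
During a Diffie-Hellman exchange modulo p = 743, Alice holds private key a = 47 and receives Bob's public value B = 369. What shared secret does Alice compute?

676

Shared key K = 369^47 mod 743.
369^1 ≡ 369 (mod 743)
369^2 = (369^1)^2 ≡ 369^2 = 136161 ≡ 192 (mod 743)
369^4 = (369^2)^2 ≡ 192^2 = 36864 ≡ 457 (mod 743)
369^8 = (369^4)^2 ≡ 457^2 = 208849 ≡ 66 (mod 743)
369^16 = (369^8)^2 ≡ 66^2 = 4356 ≡ 641 (mod 743)
369^32 = (369^16)^2 ≡ 641^2 = 410881 ≡ 2 (mod 743)
369^47 = 369^32 · 369^8 · 369^4 · 369^2 · 369^1 ≡ 2 · 66 · 457 · 192 · 369 ≡ 676 (mod 743).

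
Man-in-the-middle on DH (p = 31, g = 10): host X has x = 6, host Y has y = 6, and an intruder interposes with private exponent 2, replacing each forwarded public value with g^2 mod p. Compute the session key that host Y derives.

Host Y receives an intruder's public value M = 10^2 mod 31 instead of the honest one.
10^1 ≡ 10 (mod 31)
10^2 = (10^1)^2 ≡ 10^2 = 100 ≡ 7 (mod 31)
So M = 7. Host Y computes K = M^6 mod 31.
7^1 ≡ 7 (mod 31)
7^2 = (7^1)^2 ≡ 7^2 = 49 ≡ 18 (mod 31)
7^4 = (7^2)^2 ≡ 18^2 = 324 ≡ 14 (mod 31)
7^6 = 7^4 · 7^2 ≡ 14 · 18 ≡ 4 (mod 31).

4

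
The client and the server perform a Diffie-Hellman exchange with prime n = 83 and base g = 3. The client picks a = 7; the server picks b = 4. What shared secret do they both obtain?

38

The client sends A = g^a mod n = 3^7 mod 83.
3^1 ≡ 3 (mod 83)
3^2 = (3^1)^2 ≡ 3^2 = 9 ≡ 9 (mod 83)
3^4 = (3^2)^2 ≡ 9^2 = 81 ≡ 81 (mod 83)
3^7 = 3^4 · 3^2 · 3^1 ≡ 81 · 9 · 3 ≡ 29 (mod 83).
So A = 29. The server then computes K = A^b mod n = 29^4 mod 83.
29^1 ≡ 29 (mod 83)
29^2 = (29^1)^2 ≡ 29^2 = 841 ≡ 11 (mod 83)
29^4 = (29^2)^2 ≡ 11^2 = 121 ≡ 38 (mod 83)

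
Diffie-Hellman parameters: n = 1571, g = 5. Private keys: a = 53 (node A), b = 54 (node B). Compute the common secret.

884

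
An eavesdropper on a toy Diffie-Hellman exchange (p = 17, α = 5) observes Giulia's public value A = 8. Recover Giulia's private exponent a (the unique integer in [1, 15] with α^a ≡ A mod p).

Try successive powers of 5 modulo 17:
5^1 ≡ 5
5^2 ≡ 8
Found: a = 2.

2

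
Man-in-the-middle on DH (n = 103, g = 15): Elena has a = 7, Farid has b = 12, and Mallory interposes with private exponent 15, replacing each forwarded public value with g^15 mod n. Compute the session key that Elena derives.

Elena receives Mallory's public value M = 15^15 mod 103 instead of the honest one.
15^1 ≡ 15 (mod 103)
15^2 = (15^1)^2 ≡ 15^2 = 225 ≡ 19 (mod 103)
15^4 = (15^2)^2 ≡ 19^2 = 361 ≡ 52 (mod 103)
15^8 = (15^4)^2 ≡ 52^2 = 2704 ≡ 26 (mod 103)
15^15 = 15^8 · 15^4 · 15^2 · 15^1 ≡ 26 · 52 · 19 · 15 ≡ 100 (mod 103).
So M = 100. Elena computes K = M^7 mod 103.
100^1 ≡ 100 (mod 103)
100^2 = (100^1)^2 ≡ 100^2 = 10000 ≡ 9 (mod 103)
100^4 = (100^2)^2 ≡ 9^2 = 81 ≡ 81 (mod 103)
100^7 = 100^4 · 100^2 · 100^1 ≡ 81 · 9 · 100 ≡ 79 (mod 103).

79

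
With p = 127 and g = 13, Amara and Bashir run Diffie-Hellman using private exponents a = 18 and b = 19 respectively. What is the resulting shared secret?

Bashir sends B = g^b mod p = 13^19 mod 127.
13^1 ≡ 13 (mod 127)
13^2 = (13^1)^2 ≡ 13^2 = 169 ≡ 42 (mod 127)
13^4 = (13^2)^2 ≡ 42^2 = 1764 ≡ 113 (mod 127)
13^8 = (13^4)^2 ≡ 113^2 = 12769 ≡ 69 (mod 127)
13^16 = (13^8)^2 ≡ 69^2 = 4761 ≡ 62 (mod 127)
13^19 = 13^16 · 13^2 · 13^1 ≡ 62 · 42 · 13 ≡ 70 (mod 127).
So B = 70. Amara then computes K = B^a mod p = 70^18 mod 127.
70^1 ≡ 70 (mod 127)
70^2 = (70^1)^2 ≡ 70^2 = 4900 ≡ 74 (mod 127)
70^4 = (70^2)^2 ≡ 74^2 = 5476 ≡ 15 (mod 127)
70^8 = (70^4)^2 ≡ 15^2 = 225 ≡ 98 (mod 127)
70^16 = (70^8)^2 ≡ 98^2 = 9604 ≡ 79 (mod 127)
70^18 = 70^16 · 70^2 ≡ 79 · 74 ≡ 4 (mod 127).

4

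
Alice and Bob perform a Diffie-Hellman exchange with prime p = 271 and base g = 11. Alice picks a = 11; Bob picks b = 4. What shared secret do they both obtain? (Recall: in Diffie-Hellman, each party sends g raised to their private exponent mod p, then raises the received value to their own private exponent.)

175

Bob sends B = g^b mod p = 11^4 mod 271.
11^1 ≡ 11 (mod 271)
11^2 = (11^1)^2 ≡ 11^2 = 121 ≡ 121 (mod 271)
11^4 = (11^2)^2 ≡ 121^2 = 14641 ≡ 7 (mod 271)
So B = 7. Alice then computes K = B^a mod p = 7^11 mod 271.
7^1 ≡ 7 (mod 271)
7^2 = (7^1)^2 ≡ 7^2 = 49 ≡ 49 (mod 271)
7^4 = (7^2)^2 ≡ 49^2 = 2401 ≡ 233 (mod 271)
7^8 = (7^4)^2 ≡ 233^2 = 54289 ≡ 89 (mod 271)
7^11 = 7^8 · 7^2 · 7^1 ≡ 89 · 49 · 7 ≡ 175 (mod 271).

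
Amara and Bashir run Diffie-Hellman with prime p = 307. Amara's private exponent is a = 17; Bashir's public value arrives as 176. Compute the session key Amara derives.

46

Shared key K = 176^17 mod 307.
176^1 ≡ 176 (mod 307)
176^2 = (176^1)^2 ≡ 176^2 = 30976 ≡ 276 (mod 307)
176^4 = (176^2)^2 ≡ 276^2 = 76176 ≡ 40 (mod 307)
176^8 = (176^4)^2 ≡ 40^2 = 1600 ≡ 65 (mod 307)
176^16 = (176^8)^2 ≡ 65^2 = 4225 ≡ 234 (mod 307)
176^17 = 176^16 · 176^1 ≡ 234 · 176 ≡ 46 (mod 307).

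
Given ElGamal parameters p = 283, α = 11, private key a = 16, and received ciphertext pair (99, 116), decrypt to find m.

7

Shared mask s = c₁^a mod p = 99^16 mod 283.
99^1 ≡ 99 (mod 283)
99^2 = (99^1)^2 ≡ 99^2 = 9801 ≡ 179 (mod 283)
99^4 = (99^2)^2 ≡ 179^2 = 32041 ≡ 62 (mod 283)
99^8 = (99^4)^2 ≡ 62^2 = 3844 ≡ 165 (mod 283)
99^16 = (99^8)^2 ≡ 165^2 = 27225 ≡ 57 (mod 283)
So s = 57; s⁻¹ ≡ 144 (mod 283).
m = c₂ · s⁻¹ mod 283 = 116 · 144 mod 283 = 7.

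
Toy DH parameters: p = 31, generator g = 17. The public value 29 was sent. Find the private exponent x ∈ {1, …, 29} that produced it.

27

Try successive powers of 17 modulo 31:
17^1 ≡ 17
17^2 ≡ 10
17^3 ≡ 15
17^4 ≡ 7
17^5 ≡ 26
17^6 ≡ 8
17^7 ≡ 12
17^8 ≡ 18
17^9 ≡ 27
17^10 ≡ 25
17^11 ≡ 22
17^12 ≡ 2
17^13 ≡ 3
17^14 ≡ 20
17^15 ≡ 30
17^16 ≡ 14
17^17 ≡ 21
17^18 ≡ 16
17^19 ≡ 24
17^20 ≡ 5
17^21 ≡ 23
17^22 ≡ 19
17^23 ≡ 13
17^24 ≡ 4
17^25 ≡ 6
17^26 ≡ 9
17^27 ≡ 29
Found: x = 27.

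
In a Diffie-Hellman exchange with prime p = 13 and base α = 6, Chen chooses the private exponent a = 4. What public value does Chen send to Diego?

Public value = 6^4 mod 13.
6^1 ≡ 6 (mod 13)
6^2 = (6^1)^2 ≡ 6^2 = 36 ≡ 10 (mod 13)
6^4 = (6^2)^2 ≡ 10^2 = 100 ≡ 9 (mod 13)

9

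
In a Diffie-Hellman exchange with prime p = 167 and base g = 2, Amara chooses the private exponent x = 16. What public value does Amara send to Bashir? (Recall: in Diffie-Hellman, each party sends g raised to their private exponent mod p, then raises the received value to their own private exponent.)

Public value = 2^16 mod 167.
2^1 ≡ 2 (mod 167)
2^2 = (2^1)^2 ≡ 2^2 = 4 ≡ 4 (mod 167)
2^4 = (2^2)^2 ≡ 4^2 = 16 ≡ 16 (mod 167)
2^8 = (2^4)^2 ≡ 16^2 = 256 ≡ 89 (mod 167)
2^16 = (2^8)^2 ≡ 89^2 = 7921 ≡ 72 (mod 167)

72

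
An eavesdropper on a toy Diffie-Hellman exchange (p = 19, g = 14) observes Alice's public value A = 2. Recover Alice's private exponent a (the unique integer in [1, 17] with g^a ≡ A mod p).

Try successive powers of 14 modulo 19:
14^1 ≡ 14
14^2 ≡ 6
14^3 ≡ 8
14^4 ≡ 17
14^5 ≡ 10
14^6 ≡ 7
14^7 ≡ 3
14^8 ≡ 4
14^9 ≡ 18
14^10 ≡ 5
14^11 ≡ 13
14^12 ≡ 11
14^13 ≡ 2
Found: a = 13.

13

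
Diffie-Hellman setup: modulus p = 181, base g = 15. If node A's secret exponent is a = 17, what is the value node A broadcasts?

16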